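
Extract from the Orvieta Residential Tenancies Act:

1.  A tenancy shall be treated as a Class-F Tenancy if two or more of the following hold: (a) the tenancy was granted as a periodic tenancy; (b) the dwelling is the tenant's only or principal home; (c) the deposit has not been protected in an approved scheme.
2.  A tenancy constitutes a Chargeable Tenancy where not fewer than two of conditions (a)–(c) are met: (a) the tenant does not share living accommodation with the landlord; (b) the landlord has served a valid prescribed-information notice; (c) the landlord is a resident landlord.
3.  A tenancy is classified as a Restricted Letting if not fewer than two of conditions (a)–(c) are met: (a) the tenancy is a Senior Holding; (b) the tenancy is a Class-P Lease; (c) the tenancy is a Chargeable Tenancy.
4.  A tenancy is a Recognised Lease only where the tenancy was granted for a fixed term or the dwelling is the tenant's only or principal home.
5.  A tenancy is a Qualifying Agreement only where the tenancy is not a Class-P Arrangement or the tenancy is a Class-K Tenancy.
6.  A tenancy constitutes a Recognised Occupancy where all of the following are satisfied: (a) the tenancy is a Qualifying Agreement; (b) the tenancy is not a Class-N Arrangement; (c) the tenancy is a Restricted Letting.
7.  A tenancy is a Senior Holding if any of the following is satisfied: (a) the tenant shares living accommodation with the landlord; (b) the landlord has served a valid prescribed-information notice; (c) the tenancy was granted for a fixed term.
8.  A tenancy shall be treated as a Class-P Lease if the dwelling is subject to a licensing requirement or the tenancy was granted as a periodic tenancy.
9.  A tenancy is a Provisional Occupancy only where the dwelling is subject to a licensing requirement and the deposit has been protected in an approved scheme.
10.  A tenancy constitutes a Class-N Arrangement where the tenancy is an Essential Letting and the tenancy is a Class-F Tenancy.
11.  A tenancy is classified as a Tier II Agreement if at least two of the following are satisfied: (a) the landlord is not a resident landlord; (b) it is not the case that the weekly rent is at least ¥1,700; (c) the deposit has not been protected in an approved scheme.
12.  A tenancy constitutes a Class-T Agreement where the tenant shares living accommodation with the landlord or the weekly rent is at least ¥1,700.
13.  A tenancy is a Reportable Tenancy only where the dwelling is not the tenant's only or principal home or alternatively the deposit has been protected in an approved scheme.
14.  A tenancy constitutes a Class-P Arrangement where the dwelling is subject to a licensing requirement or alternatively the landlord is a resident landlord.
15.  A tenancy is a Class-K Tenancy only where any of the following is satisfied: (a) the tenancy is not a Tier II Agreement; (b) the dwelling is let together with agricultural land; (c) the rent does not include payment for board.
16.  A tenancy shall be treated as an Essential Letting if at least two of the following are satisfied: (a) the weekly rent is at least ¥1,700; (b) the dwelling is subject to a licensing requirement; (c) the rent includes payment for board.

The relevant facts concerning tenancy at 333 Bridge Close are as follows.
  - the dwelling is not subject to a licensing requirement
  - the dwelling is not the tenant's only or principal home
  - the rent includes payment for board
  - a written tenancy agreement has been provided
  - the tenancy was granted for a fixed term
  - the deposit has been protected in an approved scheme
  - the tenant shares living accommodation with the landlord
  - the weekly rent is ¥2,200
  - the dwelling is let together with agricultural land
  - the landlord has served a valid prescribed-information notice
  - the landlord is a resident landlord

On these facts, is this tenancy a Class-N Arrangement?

No

paragraph 16 — Essential Letting: weekly rent: ¥2,200 ≥ ¥1,700? yes; the dwelling is subject to a licensing requirement? no; the rent includes payment for board? yes — 2 of 3 hold (need ≥2) → satisfied.
paragraph 1 — Class-F Tenancy: the tenancy was granted as a periodic tenancy? no; the dwelling is the tenant's only or principal home? no; the deposit has not been protected in an approved scheme? no — 0 of 3 hold (need ≥2) → not satisfied.
paragraph 10 — Class-N Arrangement: [Essential Letting (paragraph 16)? yes] AND [Class-F Tenancy (paragraph 1)? no] → not satisfied.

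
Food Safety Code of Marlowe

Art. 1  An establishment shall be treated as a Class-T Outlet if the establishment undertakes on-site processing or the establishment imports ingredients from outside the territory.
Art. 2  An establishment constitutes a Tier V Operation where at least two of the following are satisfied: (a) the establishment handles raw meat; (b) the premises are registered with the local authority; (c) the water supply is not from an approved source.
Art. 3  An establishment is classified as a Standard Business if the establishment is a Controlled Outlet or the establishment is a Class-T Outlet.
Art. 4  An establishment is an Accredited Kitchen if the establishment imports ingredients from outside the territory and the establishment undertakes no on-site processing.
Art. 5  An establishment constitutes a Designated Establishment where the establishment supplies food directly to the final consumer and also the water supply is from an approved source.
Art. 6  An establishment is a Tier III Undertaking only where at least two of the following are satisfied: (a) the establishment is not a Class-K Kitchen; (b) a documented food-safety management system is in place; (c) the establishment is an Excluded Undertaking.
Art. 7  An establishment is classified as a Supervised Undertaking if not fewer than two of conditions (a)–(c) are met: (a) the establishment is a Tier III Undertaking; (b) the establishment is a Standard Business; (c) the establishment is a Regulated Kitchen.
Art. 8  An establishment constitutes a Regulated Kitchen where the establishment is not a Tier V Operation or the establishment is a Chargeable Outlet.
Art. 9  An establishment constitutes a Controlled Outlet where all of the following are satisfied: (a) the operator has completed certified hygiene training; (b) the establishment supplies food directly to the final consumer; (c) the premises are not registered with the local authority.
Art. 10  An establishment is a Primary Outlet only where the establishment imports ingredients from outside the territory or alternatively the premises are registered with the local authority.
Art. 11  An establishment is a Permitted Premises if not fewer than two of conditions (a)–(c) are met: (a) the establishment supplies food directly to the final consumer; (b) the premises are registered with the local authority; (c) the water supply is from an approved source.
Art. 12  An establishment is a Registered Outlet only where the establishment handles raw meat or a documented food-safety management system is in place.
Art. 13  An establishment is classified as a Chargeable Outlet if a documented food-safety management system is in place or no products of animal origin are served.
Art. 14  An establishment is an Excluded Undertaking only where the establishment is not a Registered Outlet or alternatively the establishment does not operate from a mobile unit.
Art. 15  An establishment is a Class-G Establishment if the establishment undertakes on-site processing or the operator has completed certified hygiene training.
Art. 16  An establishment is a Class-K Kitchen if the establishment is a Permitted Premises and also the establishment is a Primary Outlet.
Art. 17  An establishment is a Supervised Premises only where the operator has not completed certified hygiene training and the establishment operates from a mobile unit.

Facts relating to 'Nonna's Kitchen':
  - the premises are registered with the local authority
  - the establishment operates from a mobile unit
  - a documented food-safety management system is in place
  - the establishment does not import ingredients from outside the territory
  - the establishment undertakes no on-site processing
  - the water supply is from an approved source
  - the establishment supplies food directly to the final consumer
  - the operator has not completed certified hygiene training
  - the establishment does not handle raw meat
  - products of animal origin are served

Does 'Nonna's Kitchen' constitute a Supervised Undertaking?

No

Under article 11: the establishment supplies food directly to the final consumer? yes; the premises are registered with the local authority? yes; the water supply is from an approved source? yes — 3 of 3 hold (need ≥2) → satisfied.
Under article 10: the establishment imports ingredients from outside the territory? no; or the premises are registered with the local authority? yes. So the establishment is a Primary Outlet.
Under article 16: Permitted Premises (article 11)? yes; and Primary Outlet (article 10)? yes. So the establishment is a Class-K Kitchen.
Under article 12: the establishment handles raw meat? no; or a documented food-safety management system is in place? yes. So the establishment is a Registered Outlet.
Under article 14: not a Registered Outlet (article 12)? no; or the establishment does not operate from a mobile unit? no. So the establishment is not an Excluded Undertaking.
Under article 6: not a Class-K Kitchen (article 16)? no; a documented food-safety management system is in place? yes; Excluded Undertaking (article 14)? no — 1 of 3 hold (need ≥2) → not satisfied.
Under article 9: the operator has completed certified hygiene training? no; and the establishment supplies food directly to the final consumer? yes; and the premises are not registered with the local authority? no. So the establishment is not a Controlled Outlet.
Under article 1: the establishment undertakes on-site processing? no; or the establishment imports ingredients from outside the territory? no. So the establishment is not a Class-T Outlet.
Under article 3: Controlled Outlet (article 9)? no; or Class-T Outlet (article 1)? no. So the establishment is not a Standard Business.
Under article 2: the establishment handles raw meat? no; the premises are registered with the local authority? yes; the water supply is not from an approved source? no — 1 of 3 hold (need ≥2) → not satisfied.
Under article 13: a documented food-safety management system is in place? yes; or no products of animal origin are served? no. So the establishment is a Chargeable Outlet.
Under article 8: not a Tier V Operation (article 2)? yes; or Chargeable Outlet (article 13)? yes. So the establishment is a Regulated Kitchen.
Under article 7: Tier III Undertaking (article 6)? no; Standard Business (article 3)? no; Regulated Kitchen (article 8)? yes — 1 of 3 hold (need ≥2) → not satisfied.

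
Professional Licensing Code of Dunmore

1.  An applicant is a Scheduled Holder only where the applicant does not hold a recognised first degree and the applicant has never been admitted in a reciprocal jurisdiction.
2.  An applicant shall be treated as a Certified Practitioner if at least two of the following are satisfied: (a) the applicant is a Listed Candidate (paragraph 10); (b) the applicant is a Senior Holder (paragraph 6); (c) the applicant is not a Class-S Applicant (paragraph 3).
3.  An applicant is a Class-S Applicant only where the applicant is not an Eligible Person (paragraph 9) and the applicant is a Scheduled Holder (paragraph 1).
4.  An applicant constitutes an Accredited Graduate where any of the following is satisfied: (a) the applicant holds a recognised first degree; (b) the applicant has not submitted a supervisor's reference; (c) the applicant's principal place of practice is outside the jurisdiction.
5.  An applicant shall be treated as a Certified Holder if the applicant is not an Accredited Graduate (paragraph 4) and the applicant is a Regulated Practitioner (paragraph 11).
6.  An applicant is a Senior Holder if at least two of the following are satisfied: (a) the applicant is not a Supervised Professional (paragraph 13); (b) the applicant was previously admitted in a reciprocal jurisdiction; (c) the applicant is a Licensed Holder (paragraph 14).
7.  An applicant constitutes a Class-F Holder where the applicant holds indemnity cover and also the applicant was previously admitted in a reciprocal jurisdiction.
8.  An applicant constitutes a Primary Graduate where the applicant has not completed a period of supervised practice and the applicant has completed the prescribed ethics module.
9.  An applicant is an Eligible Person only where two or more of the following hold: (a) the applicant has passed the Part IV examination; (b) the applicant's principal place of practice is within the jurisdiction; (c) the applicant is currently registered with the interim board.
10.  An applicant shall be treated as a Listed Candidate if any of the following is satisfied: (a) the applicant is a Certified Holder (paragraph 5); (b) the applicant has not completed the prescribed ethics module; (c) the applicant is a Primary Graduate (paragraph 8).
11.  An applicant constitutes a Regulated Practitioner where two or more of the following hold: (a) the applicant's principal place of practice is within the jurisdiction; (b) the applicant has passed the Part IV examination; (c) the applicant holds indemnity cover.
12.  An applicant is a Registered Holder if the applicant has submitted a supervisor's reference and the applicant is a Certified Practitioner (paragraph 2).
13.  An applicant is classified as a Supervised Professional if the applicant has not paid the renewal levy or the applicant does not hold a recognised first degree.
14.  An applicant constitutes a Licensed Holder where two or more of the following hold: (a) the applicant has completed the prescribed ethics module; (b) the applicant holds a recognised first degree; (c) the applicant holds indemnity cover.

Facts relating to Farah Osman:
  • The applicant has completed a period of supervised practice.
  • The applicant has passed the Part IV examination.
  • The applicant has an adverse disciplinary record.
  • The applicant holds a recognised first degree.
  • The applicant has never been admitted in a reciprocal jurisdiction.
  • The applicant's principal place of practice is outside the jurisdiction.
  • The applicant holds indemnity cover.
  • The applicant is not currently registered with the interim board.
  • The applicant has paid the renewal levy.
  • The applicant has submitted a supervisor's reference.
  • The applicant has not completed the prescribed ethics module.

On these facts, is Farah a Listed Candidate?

Under paragraph 4: the applicant holds a recognised first degree? yes; or the applicant has not submitted a supervisor's reference? no; or the applicant's principal place of practice is outside the jurisdiction? yes. So the applicant is an Accredited Graduate.
Under paragraph 11: the applicant's principal place of practice is within the jurisdiction? no; the applicant has passed the Part IV examination? yes; the applicant holds indemnity cover? yes — 2 of 3 hold (need ≥2) → satisfied.
Under paragraph 5: not an Accredited Graduate (paragraph 4)? no; and Regulated Practitioner (paragraph 11)? yes. So the applicant is not a Certified Holder.
Under paragraph 8: the applicant has not completed a period of supervised practice? no; and the applicant has completed the prescribed ethics module? no. So the applicant is not a Primary Graduate.
Under paragraph 10: Certified Holder (paragraph 5)? no; or the applicant has not completed the prescribed ethics module? yes; or Primary Graduate (paragraph 8)? no. So the applicant is a Listed Candidate.

Yes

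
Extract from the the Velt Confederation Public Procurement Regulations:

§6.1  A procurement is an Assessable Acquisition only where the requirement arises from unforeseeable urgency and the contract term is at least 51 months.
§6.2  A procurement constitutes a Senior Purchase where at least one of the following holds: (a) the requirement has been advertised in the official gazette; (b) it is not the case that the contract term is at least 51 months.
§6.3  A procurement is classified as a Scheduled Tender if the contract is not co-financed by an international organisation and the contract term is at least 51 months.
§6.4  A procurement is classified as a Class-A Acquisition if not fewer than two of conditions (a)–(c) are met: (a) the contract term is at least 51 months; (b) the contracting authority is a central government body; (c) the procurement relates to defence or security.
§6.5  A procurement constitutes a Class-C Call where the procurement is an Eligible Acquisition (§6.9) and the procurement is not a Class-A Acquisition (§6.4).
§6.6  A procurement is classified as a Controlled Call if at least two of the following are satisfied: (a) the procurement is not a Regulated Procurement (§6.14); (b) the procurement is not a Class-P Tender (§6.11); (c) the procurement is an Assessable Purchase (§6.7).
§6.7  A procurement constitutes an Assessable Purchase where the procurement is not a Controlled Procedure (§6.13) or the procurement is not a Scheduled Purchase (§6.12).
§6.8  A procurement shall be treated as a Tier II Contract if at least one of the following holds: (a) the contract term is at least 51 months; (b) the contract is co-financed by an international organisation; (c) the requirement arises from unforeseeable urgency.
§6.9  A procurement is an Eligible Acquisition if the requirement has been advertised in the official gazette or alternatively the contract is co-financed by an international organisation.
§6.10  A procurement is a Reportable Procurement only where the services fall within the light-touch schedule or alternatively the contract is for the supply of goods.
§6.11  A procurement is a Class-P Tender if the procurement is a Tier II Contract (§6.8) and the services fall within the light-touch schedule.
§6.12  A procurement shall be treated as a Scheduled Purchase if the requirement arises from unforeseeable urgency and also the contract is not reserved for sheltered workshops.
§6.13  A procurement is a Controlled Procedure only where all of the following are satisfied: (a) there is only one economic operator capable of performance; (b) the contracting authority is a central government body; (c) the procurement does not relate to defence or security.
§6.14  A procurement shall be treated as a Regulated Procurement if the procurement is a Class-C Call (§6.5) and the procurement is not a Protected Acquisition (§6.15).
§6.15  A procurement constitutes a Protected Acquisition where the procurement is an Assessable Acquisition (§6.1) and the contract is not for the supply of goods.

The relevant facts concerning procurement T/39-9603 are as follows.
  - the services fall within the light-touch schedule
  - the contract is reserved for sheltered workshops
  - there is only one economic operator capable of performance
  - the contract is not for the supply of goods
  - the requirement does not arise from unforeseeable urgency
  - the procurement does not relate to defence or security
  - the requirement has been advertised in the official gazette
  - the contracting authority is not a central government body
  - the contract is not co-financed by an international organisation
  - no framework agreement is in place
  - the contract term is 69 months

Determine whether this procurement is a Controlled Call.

§6.9 — Eligible Acquisition: [the requirement has been advertised in the official gazette? yes] OR [the contract is co-financed by an international organisation? no] → satisfied.
§6.4 — Class-A Acquisition: contract term: 69 months ≥ 51 months? yes; the contracting authority is a central government body? no; the procurement relates to defence or security? no — 1 of 3 hold (need ≥2) → not satisfied.
§6.5 — Class-C Call: [Eligible Acquisition (§6.9)? yes] AND [not a Class-A Acquisition (§6.4)? yes] → satisfied.
§6.1 — Assessable Acquisition: [the requirement arises from unforeseeable urgency? no] AND [contract term: 69 months ≥ 51 months? yes] → not satisfied.
§6.15 — Protected Acquisition: [Assessable Acquisition (§6.1)? no] AND [the contract is not for the supply of goods? yes] → not satisfied.
§6.14 — Regulated Procurement: [Class-C Call (§6.5)? yes] AND [not a Protected Acquisition (§6.15)? yes] → satisfied.
§6.8 — Tier II Contract: [contract term: 69 months ≥ 51 months? yes] OR [the contract is co-financed by an international organisation? no] OR [the requirement arises from unforeseeable urgency? no] → satisfied.
§6.11 — Class-P Tender: [Tier II Contract (§6.8)? yes] AND [the services fall within the light-touch schedule? yes] → satisfied.
§6.13 — Controlled Procedure: [there is only one economic operator capable of performance? yes] AND [the contracting authority is a central government body? no] AND [the procurement does not relate to defence or security? yes] → not satisfied.
§6.12 — Scheduled Purchase: [the requirement arises from unforeseeable urgency? no] AND [the contract is not reserved for sheltered workshops? no] → not satisfied.
§6.7 — Assessable Purchase: [not a Controlled Procedure (§6.13)? yes] OR [not a Scheduled Purchase (§6.12)? yes] → satisfied.
§6.6 — Controlled Call: not a Regulated Procurement (§6.14)? no; not a Class-P Tender (§6.11)? no; Assessable Purchase (§6.7)? yes — 1 of 3 hold (need ≥2) → not satisfied.

No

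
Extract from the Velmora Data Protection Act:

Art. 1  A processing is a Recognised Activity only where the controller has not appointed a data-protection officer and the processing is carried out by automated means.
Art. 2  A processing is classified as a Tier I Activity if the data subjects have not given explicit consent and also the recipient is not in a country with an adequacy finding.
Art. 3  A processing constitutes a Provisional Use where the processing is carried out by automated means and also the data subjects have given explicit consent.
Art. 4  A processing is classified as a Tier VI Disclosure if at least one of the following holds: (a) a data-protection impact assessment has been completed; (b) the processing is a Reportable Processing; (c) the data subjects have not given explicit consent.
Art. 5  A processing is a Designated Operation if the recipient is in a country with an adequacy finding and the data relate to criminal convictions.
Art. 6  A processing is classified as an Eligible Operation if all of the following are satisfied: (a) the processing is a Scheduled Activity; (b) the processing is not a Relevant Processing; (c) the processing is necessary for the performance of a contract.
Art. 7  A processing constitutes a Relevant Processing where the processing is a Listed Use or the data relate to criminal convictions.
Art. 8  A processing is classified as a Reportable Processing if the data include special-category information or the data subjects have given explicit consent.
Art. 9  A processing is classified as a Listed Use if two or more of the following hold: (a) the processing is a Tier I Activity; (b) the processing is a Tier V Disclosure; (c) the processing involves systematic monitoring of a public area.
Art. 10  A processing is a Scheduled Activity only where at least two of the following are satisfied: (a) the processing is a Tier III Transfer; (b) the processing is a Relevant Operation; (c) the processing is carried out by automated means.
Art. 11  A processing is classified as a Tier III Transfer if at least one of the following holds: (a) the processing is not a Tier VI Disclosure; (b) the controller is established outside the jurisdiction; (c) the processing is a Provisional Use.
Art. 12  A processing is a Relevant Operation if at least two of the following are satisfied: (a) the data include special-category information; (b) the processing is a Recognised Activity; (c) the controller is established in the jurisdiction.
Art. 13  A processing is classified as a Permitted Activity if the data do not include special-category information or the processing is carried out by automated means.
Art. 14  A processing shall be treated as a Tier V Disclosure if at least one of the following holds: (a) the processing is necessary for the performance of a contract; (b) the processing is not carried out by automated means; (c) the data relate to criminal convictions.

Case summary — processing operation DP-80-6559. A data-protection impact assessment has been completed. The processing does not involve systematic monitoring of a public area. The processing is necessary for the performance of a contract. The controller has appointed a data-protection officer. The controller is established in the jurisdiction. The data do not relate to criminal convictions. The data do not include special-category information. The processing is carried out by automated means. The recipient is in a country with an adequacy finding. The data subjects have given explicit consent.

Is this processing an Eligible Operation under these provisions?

Yes

article 8 — Reportable Processing: [the data include special-category information? no] OR [the data subjects have given explicit consent? yes] → satisfied.
article 4 — Tier VI Disclosure: [a data-protection impact assessment has been completed? yes] OR [Reportable Processing (article 8)? yes] OR [the data subjects have not given explicit consent? no] → satisfied.
article 3 — Provisional Use: [the processing is carried out by automated means? yes] AND [the data subjects have given explicit consent? yes] → satisfied.
article 11 — Tier III Transfer: [not a Tier VI Disclosure (article 4)? no] OR [the controller is established outside the jurisdiction? no] OR [Provisional Use (article 3)? yes] → satisfied.
article 1 — Recognised Activity: [the controller has not appointed a data-protection officer? no] AND [the processing is carried out by automated means? yes] → not satisfied.
article 12 — Relevant Operation: the data include special-category information? no; Recognised Activity (article 1)? no; the controller is established in the jurisdiction? yes — 1 of 3 hold (need ≥2) → not satisfied.
article 10 — Scheduled Activity: Tier III Transfer (article 11)? yes; Relevant Operation (article 12)? no; the processing is carried out by automated means? yes — 2 of 3 hold (need ≥2) → satisfied.
article 2 — Tier I Activity: [the data subjects have not given explicit consent? no] AND [the recipient is not in a country with an adequacy finding? no] → not satisfied.
article 14 — Tier V Disclosure: [the processing is necessary for the performance of a contract? yes] OR [the processing is not carried out by automated means? no] OR [the data relate to criminal convictions? no] → satisfied.
article 9 — Listed Use: Tier I Activity (article 2)? no; Tier V Disclosure (article 14)? yes; the processing involves systematic monitoring of a public area? no — 1 of 3 hold (need ≥2) → not satisfied.
article 7 — Relevant Processing: [Listed Use (article 9)? no] OR [the data relate to criminal convictions? no] → not satisfied.
article 6 — Eligible Operation: [Scheduled Activity (article 10)? yes] AND [not a Relevant Processing (article 7)? yes] AND [the processing is necessary for the performance of a contract? yes] → satisfied.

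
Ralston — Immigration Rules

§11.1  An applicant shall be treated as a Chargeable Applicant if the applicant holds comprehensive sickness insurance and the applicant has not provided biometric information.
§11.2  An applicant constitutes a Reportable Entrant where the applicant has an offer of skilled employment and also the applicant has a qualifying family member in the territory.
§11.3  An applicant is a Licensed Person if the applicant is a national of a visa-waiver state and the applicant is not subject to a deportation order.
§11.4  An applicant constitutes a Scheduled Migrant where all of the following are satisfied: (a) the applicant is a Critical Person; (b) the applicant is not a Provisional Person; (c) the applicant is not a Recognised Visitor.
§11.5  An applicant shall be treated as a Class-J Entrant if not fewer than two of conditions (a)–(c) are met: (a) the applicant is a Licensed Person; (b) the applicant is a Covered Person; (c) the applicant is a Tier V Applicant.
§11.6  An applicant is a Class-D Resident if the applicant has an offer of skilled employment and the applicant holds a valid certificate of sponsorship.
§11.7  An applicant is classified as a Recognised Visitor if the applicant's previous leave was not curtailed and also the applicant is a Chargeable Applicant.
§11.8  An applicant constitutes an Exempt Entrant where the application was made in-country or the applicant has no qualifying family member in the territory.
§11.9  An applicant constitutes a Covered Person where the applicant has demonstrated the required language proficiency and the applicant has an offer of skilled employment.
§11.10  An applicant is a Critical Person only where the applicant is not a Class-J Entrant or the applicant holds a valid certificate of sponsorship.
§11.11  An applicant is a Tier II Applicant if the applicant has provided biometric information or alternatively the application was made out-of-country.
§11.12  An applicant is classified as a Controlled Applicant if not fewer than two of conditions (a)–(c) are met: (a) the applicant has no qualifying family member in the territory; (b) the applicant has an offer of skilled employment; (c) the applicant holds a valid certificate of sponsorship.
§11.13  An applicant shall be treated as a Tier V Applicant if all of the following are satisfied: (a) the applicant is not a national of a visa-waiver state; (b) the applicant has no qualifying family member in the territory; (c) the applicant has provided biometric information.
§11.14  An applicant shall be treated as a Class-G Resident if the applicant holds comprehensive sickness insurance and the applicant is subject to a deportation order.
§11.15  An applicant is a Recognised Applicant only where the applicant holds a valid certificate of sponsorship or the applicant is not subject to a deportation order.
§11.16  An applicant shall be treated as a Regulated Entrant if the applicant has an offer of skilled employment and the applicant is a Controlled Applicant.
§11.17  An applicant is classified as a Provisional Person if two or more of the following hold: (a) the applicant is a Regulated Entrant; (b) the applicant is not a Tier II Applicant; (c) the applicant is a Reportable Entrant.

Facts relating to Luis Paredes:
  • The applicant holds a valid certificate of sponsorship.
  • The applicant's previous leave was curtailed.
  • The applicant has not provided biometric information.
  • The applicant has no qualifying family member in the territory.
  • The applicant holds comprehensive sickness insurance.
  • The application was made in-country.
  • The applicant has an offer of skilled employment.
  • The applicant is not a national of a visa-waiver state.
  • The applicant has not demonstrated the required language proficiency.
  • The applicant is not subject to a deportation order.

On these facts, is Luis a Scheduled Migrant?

Under §11.3: the applicant is a national of a visa-waiver state? no; and the applicant is not subject to a deportation order? yes. So the applicant is not a Licensed Person.
Under §11.9: the applicant has demonstrated the required language proficiency? no; and the applicant has an offer of skilled employment? yes. So the applicant is not a Covered Person.
Under §11.13: the applicant is not a national of a visa-waiver state? yes; and the applicant has no qualifying family member in the territory? yes; and the applicant has provided biometric information? no. So the applicant is not a Tier V Applicant.
Under §11.5: Licensed Person (§11.3)? no; Covered Person (§11.9)? no; Tier V Applicant (§11.13)? no — 0 of 3 hold (need ≥2) → not satisfied.
Under §11.10: not a Class-J Entrant (§11.5)? yes; or the applicant holds a valid certificate of sponsorship? yes. So the applicant is a Critical Person.
Under §11.12: the applicant has no qualifying family member in the territory? yes; the applicant has an offer of skilled employment? yes; the applicant holds a valid certificate of sponsorship? yes — 3 of 3 hold (need ≥2) → satisfied.
Under §11.16: the applicant has an offer of skilled employment? yes; and Controlled Applicant (§11.12)? yes. So the applicant is a Regulated Entrant.
Under §11.11: the applicant has provided biometric information? no; or the application was made out-of-country? no. So the applicant is not a Tier II Applicant.
Under §11.2: the applicant has an offer of skilled employment? yes; and the applicant has a qualifying family member in the territory? no. So the applicant is not a Reportable Entrant.
Under §11.17: Regulated Entrant (§11.16)? yes; not a Tier II Applicant (§11.11)? yes; Reportable Entrant (§11.2)? no — 2 of 3 hold (need ≥2) → satisfied.
Under §11.1: the applicant holds comprehensive sickness insurance? yes; and the applicant has not provided biometric information? yes. So the applicant is a Chargeable Applicant.
Under §11.7: the applicant's previous leave was not curtailed? no; and Chargeable Applicant (§11.1)? yes. So the applicant is not a Recognised Visitor.
Under §11.4: Critical Person (§11.10)? yes; and not a Provisional Person (§11.17)? no; and not a Recognised Visitor (§11.7)? yes. So the applicant is not a Scheduled Migrant.

No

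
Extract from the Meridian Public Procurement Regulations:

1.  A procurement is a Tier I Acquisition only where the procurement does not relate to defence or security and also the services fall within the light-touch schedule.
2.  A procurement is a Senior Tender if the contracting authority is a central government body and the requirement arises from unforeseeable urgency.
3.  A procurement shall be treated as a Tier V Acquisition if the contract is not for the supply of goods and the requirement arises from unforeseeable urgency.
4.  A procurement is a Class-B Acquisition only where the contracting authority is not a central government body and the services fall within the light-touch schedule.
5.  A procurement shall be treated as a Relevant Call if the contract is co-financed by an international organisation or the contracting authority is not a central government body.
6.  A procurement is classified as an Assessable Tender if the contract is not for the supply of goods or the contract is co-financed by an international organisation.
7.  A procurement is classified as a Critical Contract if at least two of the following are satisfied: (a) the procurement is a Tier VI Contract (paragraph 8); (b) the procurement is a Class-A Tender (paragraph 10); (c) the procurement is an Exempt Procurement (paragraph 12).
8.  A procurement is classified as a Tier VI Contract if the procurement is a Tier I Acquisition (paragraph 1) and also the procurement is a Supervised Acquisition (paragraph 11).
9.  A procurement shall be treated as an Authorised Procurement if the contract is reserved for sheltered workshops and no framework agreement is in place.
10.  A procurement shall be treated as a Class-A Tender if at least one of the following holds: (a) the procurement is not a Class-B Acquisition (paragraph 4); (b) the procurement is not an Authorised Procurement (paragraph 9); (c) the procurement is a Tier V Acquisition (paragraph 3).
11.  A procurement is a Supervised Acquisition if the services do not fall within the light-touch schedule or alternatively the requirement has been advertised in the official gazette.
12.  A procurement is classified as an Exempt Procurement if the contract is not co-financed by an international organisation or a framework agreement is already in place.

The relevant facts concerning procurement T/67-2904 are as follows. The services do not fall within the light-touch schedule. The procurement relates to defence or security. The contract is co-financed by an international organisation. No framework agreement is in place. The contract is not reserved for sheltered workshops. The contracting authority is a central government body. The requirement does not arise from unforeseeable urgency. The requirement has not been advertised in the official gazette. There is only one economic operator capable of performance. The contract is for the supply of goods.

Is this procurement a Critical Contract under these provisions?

paragraph 1 — Tier I Acquisition: [the procurement does not relate to defence or security? no] AND [the services fall within the light-touch schedule? no] → not satisfied.
paragraph 11 — Supervised Acquisition: [the services do not fall within the light-touch schedule? yes] OR [the requirement has been advertised in the official gazette? no] → satisfied.
paragraph 8 — Tier VI Contract: [Tier I Acquisition (paragraph 1)? no] AND [Supervised Acquisition (paragraph 11)? yes] → not satisfied.
paragraph 4 — Class-B Acquisition: [the contracting authority is not a central government body? no] AND [the services fall within the light-touch schedule? no] → not satisfied.
paragraph 9 — Authorised Procurement: [the contract is reserved for sheltered workshops? no] AND [no framework agreement is in place? yes] → not satisfied.
paragraph 3 — Tier V Acquisition: [the contract is not for the supply of goods? no] AND [the requirement arises from unforeseeable urgency? no] → not satisfied.
paragraph 10 — Class-A Tender: [not a Class-B Acquisition (paragraph 4)? yes] OR [not an Authorised Procurement (paragraph 9)? yes] OR [Tier V Acquisition (paragraph 3)? no] → satisfied.
paragraph 12 — Exempt Procurement: [the contract is not co-financed by an international organisation? no] OR [a framework agreement is already in place? no] → not satisfied.
paragraph 7 — Critical Contract: Tier VI Contract (paragraph 8)? no; Class-A Tender (paragraph 10)? yes; Exempt Procurement (paragraph 12)? no — 1 of 3 hold (need ≥2) → not satisfied.

No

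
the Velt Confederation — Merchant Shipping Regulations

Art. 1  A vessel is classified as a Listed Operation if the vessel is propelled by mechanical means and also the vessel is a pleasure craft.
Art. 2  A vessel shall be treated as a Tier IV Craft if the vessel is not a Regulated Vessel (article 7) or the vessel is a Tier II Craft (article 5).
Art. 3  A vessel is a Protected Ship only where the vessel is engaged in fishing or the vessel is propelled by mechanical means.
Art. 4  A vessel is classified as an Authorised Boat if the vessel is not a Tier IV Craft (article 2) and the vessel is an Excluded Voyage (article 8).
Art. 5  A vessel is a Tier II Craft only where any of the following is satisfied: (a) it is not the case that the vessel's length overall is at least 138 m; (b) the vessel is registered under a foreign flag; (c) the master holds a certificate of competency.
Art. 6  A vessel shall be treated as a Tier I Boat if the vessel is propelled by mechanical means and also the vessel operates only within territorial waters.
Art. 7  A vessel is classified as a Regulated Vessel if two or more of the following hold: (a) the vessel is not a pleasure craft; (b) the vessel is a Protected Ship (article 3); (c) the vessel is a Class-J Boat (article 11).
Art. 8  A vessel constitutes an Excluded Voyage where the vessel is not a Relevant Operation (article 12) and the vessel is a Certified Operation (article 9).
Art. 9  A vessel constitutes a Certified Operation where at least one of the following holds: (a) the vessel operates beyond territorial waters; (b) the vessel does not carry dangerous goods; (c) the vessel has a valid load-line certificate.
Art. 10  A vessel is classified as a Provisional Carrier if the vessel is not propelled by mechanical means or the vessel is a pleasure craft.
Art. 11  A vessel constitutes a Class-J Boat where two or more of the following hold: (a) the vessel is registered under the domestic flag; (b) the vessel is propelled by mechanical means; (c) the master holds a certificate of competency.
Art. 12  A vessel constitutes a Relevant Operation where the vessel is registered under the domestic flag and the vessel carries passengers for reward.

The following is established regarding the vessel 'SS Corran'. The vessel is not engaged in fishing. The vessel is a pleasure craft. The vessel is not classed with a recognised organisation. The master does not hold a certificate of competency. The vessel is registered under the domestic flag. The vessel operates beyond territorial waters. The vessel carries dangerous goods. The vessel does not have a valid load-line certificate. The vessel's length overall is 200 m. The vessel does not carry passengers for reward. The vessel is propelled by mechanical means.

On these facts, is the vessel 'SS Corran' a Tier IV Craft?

No

Under article 3: the vessel is engaged in fishing? no; or the vessel is propelled by mechanical means? yes. So the vessel is a Protected Ship.
Under article 11: the vessel is registered under the domestic flag? yes; the vessel is propelled by mechanical means? yes; the master holds a certificate of competency? no — 2 of 3 hold (need ≥2) → satisfied.
Under article 7: the vessel is not a pleasure craft? no; Protected Ship (article 3)? yes; Class-J Boat (article 11)? yes — 2 of 3 hold (need ≥2) → satisfied.
Under article 5: vessel's length overall: 200 m ≥ 138 m? yes, so negated condition no; or the vessel is registered under a foreign flag? no; or the master holds a certificate of competency? no. So the vessel is not a Tier II Craft.
Under article 2: not a Regulated Vessel (article 7)? no; or Tier II Craft (article 5)? no. So the vessel is not a Tier IV Craft.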